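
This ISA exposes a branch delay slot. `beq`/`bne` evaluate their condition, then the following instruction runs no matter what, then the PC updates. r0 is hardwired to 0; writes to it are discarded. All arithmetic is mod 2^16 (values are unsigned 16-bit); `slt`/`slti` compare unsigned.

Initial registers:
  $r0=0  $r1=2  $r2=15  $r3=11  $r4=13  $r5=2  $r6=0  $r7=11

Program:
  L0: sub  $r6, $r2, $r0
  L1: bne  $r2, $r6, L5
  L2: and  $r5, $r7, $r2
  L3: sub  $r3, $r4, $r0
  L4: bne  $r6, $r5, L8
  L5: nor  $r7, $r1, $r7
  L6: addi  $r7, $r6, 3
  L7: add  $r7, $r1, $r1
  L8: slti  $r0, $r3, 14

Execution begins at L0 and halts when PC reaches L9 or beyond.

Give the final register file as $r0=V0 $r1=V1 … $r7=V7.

$r0=0 $r1=2 $r2=15 $r3=13 $r4=13 $r5=11 $r6=15 $r7=65524

#0 sub  $r6, $r2, $r0 ; 0/2/15/11/13/2/15/11
#1 bne  $r2, $r6, L5 ; 0/2/15/11/13/2/15/11 ; →fallthru
#2 and  $r5, $r7, $r2 ; 0/2/15/11/13/11/15/11
#3 sub  $r3, $r4, $r0 ; 0/2/15/13/13/11/15/11
#4 bne  $r6, $r5, L8 ; 0/2/15/13/13/11/15/11 ; →target
#5 nor  $r7, $r1, $r7 ; 0/2/15/13/13/11/15/65524
#8 slti  $r0, $r3, 14 ; 0/2/15/13/13/11/15/65524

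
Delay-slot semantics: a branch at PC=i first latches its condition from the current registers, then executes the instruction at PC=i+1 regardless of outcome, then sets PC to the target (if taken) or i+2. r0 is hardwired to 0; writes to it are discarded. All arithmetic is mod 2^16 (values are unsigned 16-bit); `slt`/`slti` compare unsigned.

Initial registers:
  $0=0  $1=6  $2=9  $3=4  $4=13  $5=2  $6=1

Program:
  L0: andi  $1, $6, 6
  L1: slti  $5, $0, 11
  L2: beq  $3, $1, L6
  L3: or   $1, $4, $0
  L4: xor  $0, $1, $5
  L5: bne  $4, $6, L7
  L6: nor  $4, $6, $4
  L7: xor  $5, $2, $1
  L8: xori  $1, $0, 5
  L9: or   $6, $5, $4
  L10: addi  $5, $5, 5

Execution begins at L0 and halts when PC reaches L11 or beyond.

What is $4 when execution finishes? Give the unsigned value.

65522

#0 andi  $1, $6, 6 ; 0/0/9/4/13/2/1
#1 slti  $5, $0, 11 ; 0/0/9/4/13/1/1
#2 beq  $3, $1, L6 ; 0/0/9/4/13/1/1 ; →fallthru
#3 or   $1, $4, $0 ; 0/13/9/4/13/1/1
#4 xor  $0, $1, $5 ; 0/13/9/4/13/1/1
#5 bne  $4, $6, L7 ; 0/13/9/4/13/1/1 ; →target
#6 nor  $4, $6, $4 ; 0/13/9/4/65522/1/1
#7 xor  $5, $2, $1 ; 0/13/9/4/65522/4/1
#8 xori  $1, $0, 5 ; 0/5/9/4/65522/4/1
#9 or   $6, $5, $4 ; 0/5/9/4/65522/4/65526
#10 addi  $5, $5, 5 ; 0/5/9/4/65522/9/65526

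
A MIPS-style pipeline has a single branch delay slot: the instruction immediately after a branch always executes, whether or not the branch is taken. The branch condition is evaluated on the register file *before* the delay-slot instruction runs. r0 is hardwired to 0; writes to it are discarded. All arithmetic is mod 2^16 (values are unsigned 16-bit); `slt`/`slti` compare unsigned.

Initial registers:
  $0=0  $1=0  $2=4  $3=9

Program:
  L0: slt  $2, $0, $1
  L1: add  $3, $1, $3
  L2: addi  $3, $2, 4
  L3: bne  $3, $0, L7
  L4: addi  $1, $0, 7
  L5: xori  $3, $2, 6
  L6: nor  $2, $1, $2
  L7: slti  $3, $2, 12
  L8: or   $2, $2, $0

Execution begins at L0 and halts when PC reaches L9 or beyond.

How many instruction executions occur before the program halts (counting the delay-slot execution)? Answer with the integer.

PC=0  slt  $2, $0, $1        | $0=0 $1=0 $2=0 $3=9
PC=1  add  $3, $1, $3        | $0=0 $1=0 $2=0 $3=9
PC=2  addi  $3, $2, 4        | $0=0 $1=0 $2=0 $3=4
PC=3  bne  $3, $0, L7        | $0=0 $1=0 $2=0 $3=4  [TAKEN]
PC=4  addi  $1, $0, 7        | $0=0 $1=7 $2=0 $3=4
PC=7  slti  $3, $2, 12       | $0=0 $1=7 $2=0 $3=1
PC=8  or   $2, $2, $0        | $0=0 $1=7 $2=0 $3=1

7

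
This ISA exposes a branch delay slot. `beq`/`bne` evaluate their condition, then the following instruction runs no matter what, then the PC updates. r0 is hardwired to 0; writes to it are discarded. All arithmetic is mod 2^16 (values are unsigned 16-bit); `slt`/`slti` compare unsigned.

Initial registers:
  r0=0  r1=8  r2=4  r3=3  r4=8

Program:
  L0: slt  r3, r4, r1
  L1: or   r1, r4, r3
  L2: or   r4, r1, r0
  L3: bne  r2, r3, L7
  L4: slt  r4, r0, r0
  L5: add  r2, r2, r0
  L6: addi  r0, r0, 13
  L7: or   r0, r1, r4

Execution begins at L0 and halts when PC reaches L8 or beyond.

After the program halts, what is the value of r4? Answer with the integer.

PC=0  slt  r3, r4, r1        | r0=0 r1=8 r2=4 r3=0 r4=8
PC=1  or   r1, r4, r3        | r0=0 r1=8 r2=4 r3=0 r4=8
PC=2  or   r4, r1, r0        | r0=0 r1=8 r2=4 r3=0 r4=8
PC=3  bne  r2, r3, L7        | r0=0 r1=8 r2=4 r3=0 r4=8  [TAKEN]
PC=4  slt  r4, r0, r0        | r0=0 r1=8 r2=4 r3=0 r4=0
PC=7  or   r0, r1, r4        | r0=0 r1=8 r2=4 r3=0 r4=0

0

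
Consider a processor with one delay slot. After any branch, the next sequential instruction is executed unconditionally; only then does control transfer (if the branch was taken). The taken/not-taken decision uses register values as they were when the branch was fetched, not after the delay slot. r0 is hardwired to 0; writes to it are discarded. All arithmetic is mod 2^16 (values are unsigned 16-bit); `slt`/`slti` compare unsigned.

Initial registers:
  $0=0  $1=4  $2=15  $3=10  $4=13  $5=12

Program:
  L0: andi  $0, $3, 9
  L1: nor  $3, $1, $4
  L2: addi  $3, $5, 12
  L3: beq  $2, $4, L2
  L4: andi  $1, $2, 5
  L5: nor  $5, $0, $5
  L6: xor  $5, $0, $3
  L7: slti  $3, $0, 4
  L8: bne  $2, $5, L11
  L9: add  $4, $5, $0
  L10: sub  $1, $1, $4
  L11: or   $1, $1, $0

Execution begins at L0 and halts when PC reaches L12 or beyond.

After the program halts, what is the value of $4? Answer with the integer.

24

PC=0  andi  $0, $3, 9        | $0=0 $1=4 $2=15 $3=10 $4=13 $5=12
PC=1  nor  $3, $1, $4        | $0=0 $1=4 $2=15 $3=65522 $4=13 $5=12
PC=2  addi  $3, $5, 12       | $0=0 $1=4 $2=15 $3=24 $4=13 $5=12
PC=3  beq  $2, $4, L2        | $0=0 $1=4 $2=15 $3=24 $4=13 $5=12  [not taken]
PC=4  andi  $1, $2, 5        | $0=0 $1=5 $2=15 $3=24 $4=13 $5=12
PC=5  nor  $5, $0, $5        | $0=0 $1=5 $2=15 $3=24 $4=13 $5=65523
PC=6  xor  $5, $0, $3        | $0=0 $1=5 $2=15 $3=24 $4=13 $5=24
PC=7  slti  $3, $0, 4        | $0=0 $1=5 $2=15 $3=1 $4=13 $5=24
PC=8  bne  $2, $5, L11       | $0=0 $1=5 $2=15 $3=1 $4=13 $5=24  [TAKEN]
PC=9  add  $4, $5, $0        | $0=0 $1=5 $2=15 $3=1 $4=24 $5=24
PC=11 or   $1, $1, $0        | $0=0 $1=5 $2=15 $3=1 $4=24 $5=24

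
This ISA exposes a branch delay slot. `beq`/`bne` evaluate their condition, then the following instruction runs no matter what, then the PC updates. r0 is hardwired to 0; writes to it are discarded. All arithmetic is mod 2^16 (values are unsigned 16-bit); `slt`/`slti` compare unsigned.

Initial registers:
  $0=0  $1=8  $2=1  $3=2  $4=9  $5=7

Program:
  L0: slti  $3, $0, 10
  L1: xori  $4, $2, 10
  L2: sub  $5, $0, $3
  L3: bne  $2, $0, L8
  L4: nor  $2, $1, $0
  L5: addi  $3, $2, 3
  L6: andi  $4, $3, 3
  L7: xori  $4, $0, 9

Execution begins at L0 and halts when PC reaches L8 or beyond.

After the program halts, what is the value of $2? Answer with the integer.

65527

PC=0  slti  $3, $0, 10       | $0=0 $1=8 $2=1 $3=1 $4=9 $5=7
PC=1  xori  $4, $2, 10       | $0=0 $1=8 $2=1 $3=1 $4=11 $5=7
PC=2  sub  $5, $0, $3        | $0=0 $1=8 $2=1 $3=1 $4=11 $5=65535
PC=3  bne  $2, $0, L8        | $0=0 $1=8 $2=1 $3=1 $4=11 $5=65535  [TAKEN]
PC=4  nor  $2, $1, $0        | $0=0 $1=8 $2=65527 $3=1 $4=11 $5=65535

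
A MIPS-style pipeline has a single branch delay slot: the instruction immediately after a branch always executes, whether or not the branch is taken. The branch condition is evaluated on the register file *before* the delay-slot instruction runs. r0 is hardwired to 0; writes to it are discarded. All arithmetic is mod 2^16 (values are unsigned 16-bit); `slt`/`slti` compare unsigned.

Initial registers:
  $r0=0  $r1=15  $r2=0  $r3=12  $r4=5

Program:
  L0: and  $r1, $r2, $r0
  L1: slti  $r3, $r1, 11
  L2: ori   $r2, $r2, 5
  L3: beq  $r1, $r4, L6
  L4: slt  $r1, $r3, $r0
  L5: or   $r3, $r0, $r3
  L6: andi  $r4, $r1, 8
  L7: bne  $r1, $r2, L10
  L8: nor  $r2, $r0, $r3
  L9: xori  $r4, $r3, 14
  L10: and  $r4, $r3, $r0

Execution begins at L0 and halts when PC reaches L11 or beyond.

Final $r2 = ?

65534

#0 and  $r1, $r2, $r0 ; 0/0/0/12/5
#1 slti  $r3, $r1, 11 ; 0/0/0/1/5
#2 ori   $r2, $r2, 5 ; 0/0/5/1/5
#3 beq  $r1, $r4, L6 ; 0/0/5/1/5 ; →fallthru
#4 slt  $r1, $r3, $r0 ; 0/0/5/1/5
#5 or   $r3, $r0, $r3 ; 0/0/5/1/5
#6 andi  $r4, $r1, 8 ; 0/0/5/1/0
#7 bne  $r1, $r2, L10 ; 0/0/5/1/0 ; →target
#8 nor  $r2, $r0, $r3 ; 0/0/65534/1/0
#10 and  $r4, $r3, $r0 ; 0/0/65534/1/0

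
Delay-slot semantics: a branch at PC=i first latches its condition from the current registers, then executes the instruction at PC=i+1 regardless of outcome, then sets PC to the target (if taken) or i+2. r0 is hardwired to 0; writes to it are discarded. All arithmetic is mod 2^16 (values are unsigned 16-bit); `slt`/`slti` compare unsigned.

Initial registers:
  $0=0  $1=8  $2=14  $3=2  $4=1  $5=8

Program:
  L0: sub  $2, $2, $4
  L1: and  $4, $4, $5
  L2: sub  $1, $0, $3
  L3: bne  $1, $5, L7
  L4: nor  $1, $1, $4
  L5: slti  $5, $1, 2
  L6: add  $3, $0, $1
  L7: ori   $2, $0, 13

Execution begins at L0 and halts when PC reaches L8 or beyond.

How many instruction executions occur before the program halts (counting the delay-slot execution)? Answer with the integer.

6

[0] sub  $2, $2, $4  →  {$0:0, $1:8, $2:13, $3:2, $4:1, $5:8}
[1] and  $4, $4, $5  →  {$0:0, $1:8, $2:13, $3:2, $4:0, $5:8}
[2] sub  $1, $0, $3  →  {$0:0, $1:65534, $2:13, $3:2, $4:0, $5:8}
[3] bne  $1, $5, L7  →  {$0:0, $1:65534, $2:13, $3:2, $4:0, $5:8}  ⟨branch taken⟩
[4] nor  $1, $1, $4  →  {$0:0, $1:1, $2:13, $3:2, $4:0, $5:8}
[7] ori   $2, $0, 13  →  {$0:0, $1:1, $2:13, $3:2, $4:0, $5:8}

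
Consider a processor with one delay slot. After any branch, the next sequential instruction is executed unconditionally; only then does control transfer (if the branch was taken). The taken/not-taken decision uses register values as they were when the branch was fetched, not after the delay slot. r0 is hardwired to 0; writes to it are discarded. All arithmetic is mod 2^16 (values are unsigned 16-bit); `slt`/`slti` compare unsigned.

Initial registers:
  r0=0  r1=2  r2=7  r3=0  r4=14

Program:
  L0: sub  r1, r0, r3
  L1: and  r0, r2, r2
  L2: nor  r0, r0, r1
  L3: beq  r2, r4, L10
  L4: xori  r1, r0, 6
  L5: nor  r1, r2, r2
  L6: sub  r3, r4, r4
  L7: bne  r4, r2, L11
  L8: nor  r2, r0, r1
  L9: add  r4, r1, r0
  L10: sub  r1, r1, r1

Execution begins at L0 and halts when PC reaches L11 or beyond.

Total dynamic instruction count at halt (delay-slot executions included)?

9

PC=0  sub  r1, r0, r3        | r0=0 r1=0 r2=7 r3=0 r4=14
PC=1  and  r0, r2, r2        | r0=0 r1=0 r2=7 r3=0 r4=14
PC=2  nor  r0, r0, r1        | r0=0 r1=0 r2=7 r3=0 r4=14
PC=3  beq  r2, r4, L10       | r0=0 r1=0 r2=7 r3=0 r4=14  [not taken]
PC=4  xori  r1, r0, 6        | r0=0 r1=6 r2=7 r3=0 r4=14
PC=5  nor  r1, r2, r2        | r0=0 r1=65528 r2=7 r3=0 r4=14
PC=6  sub  r3, r4, r4        | r0=0 r1=65528 r2=7 r3=0 r4=14
PC=7  bne  r4, r2, L11       | r0=0 r1=65528 r2=7 r3=0 r4=14  [TAKEN]
PC=8  nor  r2, r0, r1        | r0=0 r1=65528 r2=7 r3=0 r4=14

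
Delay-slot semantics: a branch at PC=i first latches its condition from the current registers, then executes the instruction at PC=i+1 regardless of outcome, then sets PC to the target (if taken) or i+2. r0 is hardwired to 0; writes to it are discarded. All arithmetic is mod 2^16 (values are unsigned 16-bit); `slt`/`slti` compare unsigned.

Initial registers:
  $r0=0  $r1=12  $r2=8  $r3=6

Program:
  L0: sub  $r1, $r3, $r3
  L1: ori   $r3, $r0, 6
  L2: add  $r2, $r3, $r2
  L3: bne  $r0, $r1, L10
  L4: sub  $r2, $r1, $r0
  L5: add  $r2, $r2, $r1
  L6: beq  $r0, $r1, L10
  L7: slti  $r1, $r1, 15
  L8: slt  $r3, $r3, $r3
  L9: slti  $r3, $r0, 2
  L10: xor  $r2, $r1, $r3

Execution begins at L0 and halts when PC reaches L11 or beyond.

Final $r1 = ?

1

  step pc=0: sub  $r1, $r3, $r3  regs=(0,0,8,6)
  step pc=1: ori   $r3, $r0, 6  regs=(0,0,8,6)
  step pc=2: add  $r2, $r3, $r2  regs=(0,0,14,6)
  step pc=3: bne  $r0, $r1, L10  cond=F  regs=(0,0,14,6)
  step pc=4: sub  $r2, $r1, $r0  regs=(0,0,0,6)
  step pc=5: add  $r2, $r2, $r1  regs=(0,0,0,6)
  step pc=6: beq  $r0, $r1, L10  cond=T  regs=(0,0,0,6)
  step pc=7: slti  $r1, $r1, 15  regs=(0,1,0,6)
  step pc=10: xor  $r2, $r1, $r3  regs=(0,1,7,6)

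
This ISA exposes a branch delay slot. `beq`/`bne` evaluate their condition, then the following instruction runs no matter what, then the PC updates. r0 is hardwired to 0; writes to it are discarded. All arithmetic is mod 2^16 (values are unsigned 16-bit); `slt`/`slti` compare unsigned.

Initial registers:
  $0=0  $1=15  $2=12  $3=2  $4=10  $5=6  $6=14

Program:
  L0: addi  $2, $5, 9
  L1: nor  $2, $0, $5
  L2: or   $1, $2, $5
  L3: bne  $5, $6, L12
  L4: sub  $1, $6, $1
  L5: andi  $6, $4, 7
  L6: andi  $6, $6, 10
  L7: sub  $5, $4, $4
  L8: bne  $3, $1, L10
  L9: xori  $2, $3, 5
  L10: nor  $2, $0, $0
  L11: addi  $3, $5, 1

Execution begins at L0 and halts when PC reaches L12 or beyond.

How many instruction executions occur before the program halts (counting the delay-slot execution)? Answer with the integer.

  step pc=0: addi  $2, $5, 9  regs=(0,15,15,2,10,6,14)
  step pc=1: nor  $2, $0, $5  regs=(0,15,65529,2,10,6,14)
  step pc=2: or   $1, $2, $5  regs=(0,65535,65529,2,10,6,14)
  step pc=3: bne  $5, $6, L12  cond=T  regs=(0,65535,65529,2,10,6,14)
  step pc=4: sub  $1, $6, $1  regs=(0,15,65529,2,10,6,14)

5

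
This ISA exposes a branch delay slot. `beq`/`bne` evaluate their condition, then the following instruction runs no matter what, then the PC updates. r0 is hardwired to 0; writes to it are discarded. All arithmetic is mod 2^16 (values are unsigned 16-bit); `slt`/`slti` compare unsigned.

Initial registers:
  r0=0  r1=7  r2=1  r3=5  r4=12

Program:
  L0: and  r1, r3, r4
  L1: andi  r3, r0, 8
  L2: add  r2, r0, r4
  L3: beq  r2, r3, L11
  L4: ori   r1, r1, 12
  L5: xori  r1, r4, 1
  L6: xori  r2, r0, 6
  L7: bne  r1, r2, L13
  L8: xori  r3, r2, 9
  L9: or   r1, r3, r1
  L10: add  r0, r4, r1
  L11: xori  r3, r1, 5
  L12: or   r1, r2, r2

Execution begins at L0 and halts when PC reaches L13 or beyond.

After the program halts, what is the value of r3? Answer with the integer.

15

[0] and  r1, r3, r4  →  {r0:0, r1:4, r2:1, r3:5, r4:12}
[1] andi  r3, r0, 8  →  {r0:0, r1:4, r2:1, r3:0, r4:12}
[2] add  r2, r0, r4  →  {r0:0, r1:4, r2:12, r3:0, r4:12}
[3] beq  r2, r3, L11  →  {r0:0, r1:4, r2:12, r3:0, r4:12}  ⟨branch fallthrough⟩
[4] ori   r1, r1, 12  →  {r0:0, r1:12, r2:12, r3:0, r4:12}
[5] xori  r1, r4, 1  →  {r0:0, r1:13, r2:12, r3:0, r4:12}
[6] xori  r2, r0, 6  →  {r0:0, r1:13, r2:6, r3:0, r4:12}
[7] bne  r1, r2, L13  →  {r0:0, r1:13, r2:6, r3:0, r4:12}  ⟨branch taken⟩
[8] xori  r3, r2, 9  →  {r0:0, r1:13, r2:6, r3:15, r4:12}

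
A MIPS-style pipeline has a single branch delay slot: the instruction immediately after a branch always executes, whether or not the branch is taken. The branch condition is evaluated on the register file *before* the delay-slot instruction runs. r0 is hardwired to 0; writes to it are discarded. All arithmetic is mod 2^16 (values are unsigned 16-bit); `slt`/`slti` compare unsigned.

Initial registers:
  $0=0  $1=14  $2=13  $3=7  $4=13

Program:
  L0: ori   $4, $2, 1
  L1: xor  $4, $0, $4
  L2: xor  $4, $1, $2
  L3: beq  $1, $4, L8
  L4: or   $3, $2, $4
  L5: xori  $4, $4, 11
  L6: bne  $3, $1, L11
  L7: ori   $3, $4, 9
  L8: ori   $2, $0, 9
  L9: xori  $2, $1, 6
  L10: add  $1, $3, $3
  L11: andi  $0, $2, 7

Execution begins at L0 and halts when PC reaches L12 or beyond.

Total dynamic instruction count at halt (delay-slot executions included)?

PC=0  ori   $4, $2, 1        | $0=0 $1=14 $2=13 $3=7 $4=13
PC=1  xor  $4, $0, $4        | $0=0 $1=14 $2=13 $3=7 $4=13
PC=2  xor  $4, $1, $2        | $0=0 $1=14 $2=13 $3=7 $4=3
PC=3  beq  $1, $4, L8        | $0=0 $1=14 $2=13 $3=7 $4=3  [not taken]
PC=4  or   $3, $2, $4        | $0=0 $1=14 $2=13 $3=15 $4=3
PC=5  xori  $4, $4, 11       | $0=0 $1=14 $2=13 $3=15 $4=8
PC=6  bne  $3, $1, L11       | $0=0 $1=14 $2=13 $3=15 $4=8  [TAKEN]
PC=7  ori   $3, $4, 9        | $0=0 $1=14 $2=13 $3=9 $4=8
PC=11 andi  $0, $2, 7        | $0=0 $1=14 $2=13 $3=9 $4=8

9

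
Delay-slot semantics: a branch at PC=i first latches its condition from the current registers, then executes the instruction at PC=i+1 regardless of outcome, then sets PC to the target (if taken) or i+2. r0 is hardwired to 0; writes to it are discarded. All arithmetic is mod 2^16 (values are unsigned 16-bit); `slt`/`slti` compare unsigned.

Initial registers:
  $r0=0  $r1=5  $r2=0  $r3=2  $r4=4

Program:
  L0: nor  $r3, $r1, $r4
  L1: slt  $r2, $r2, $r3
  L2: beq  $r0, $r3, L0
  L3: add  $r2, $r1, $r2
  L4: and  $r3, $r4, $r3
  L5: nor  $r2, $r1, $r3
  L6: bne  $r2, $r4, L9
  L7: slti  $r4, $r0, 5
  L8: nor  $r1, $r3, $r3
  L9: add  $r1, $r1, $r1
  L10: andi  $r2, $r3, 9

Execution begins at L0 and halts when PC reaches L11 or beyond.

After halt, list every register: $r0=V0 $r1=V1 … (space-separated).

  step pc=0: nor  $r3, $r1, $r4  regs=(0,5,0,65530,4)
  step pc=1: slt  $r2, $r2, $r3  regs=(0,5,1,65530,4)
  step pc=2: beq  $r0, $r3, L0  cond=F  regs=(0,5,1,65530,4)
  step pc=3: add  $r2, $r1, $r2  regs=(0,5,6,65530,4)
  step pc=4: and  $r3, $r4, $r3  regs=(0,5,6,0,4)
  step pc=5: nor  $r2, $r1, $r3  regs=(0,5,65530,0,4)
  step pc=6: bne  $r2, $r4, L9  cond=T  regs=(0,5,65530,0,4)
  step pc=7: slti  $r4, $r0, 5  regs=(0,5,65530,0,1)
  step pc=9: add  $r1, $r1, $r1  regs=(0,10,65530,0,1)
  step pc=10: andi  $r2, $r3, 9  regs=(0,10,0,0,1)

$r0=0 $r1=10 $r2=0 $r3=0 $r4=1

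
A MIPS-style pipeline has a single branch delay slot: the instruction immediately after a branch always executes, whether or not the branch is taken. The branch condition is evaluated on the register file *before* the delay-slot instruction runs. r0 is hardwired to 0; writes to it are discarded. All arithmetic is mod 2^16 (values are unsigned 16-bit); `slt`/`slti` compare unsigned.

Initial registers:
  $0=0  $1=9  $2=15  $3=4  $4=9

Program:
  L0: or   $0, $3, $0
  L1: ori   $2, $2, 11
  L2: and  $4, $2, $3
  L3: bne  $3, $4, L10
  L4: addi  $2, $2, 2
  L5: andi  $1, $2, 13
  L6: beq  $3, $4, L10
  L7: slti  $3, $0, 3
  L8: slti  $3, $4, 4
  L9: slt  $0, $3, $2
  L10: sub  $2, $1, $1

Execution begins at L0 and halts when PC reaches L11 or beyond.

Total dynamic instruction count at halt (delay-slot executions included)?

  step pc=0: or   $0, $3, $0  regs=(0,9,15,4,9)
  step pc=1: ori   $2, $2, 11  regs=(0,9,15,4,9)
  step pc=2: and  $4, $2, $3  regs=(0,9,15,4,4)
  step pc=3: bne  $3, $4, L10  cond=F  regs=(0,9,15,4,4)
  step pc=4: addi  $2, $2, 2  regs=(0,9,17,4,4)
  step pc=5: andi  $1, $2, 13  regs=(0,1,17,4,4)
  step pc=6: beq  $3, $4, L10  cond=T  regs=(0,1,17,4,4)
  step pc=7: slti  $3, $0, 3  regs=(0,1,17,1,4)
  step pc=10: sub  $2, $1, $1  regs=(0,1,0,1,4)

9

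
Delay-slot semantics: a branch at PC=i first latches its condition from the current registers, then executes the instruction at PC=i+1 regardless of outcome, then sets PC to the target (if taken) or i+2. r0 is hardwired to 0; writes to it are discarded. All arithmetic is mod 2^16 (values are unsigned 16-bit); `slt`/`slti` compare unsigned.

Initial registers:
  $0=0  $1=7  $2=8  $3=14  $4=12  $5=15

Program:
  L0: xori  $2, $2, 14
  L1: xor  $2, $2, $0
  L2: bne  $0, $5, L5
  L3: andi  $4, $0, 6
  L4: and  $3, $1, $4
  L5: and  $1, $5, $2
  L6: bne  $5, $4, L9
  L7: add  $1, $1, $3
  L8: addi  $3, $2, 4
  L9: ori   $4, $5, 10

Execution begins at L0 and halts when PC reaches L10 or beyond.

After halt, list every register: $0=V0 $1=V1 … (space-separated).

$0=0 $1=20 $2=6 $3=14 $4=15 $5=15

#0 xori  $2, $2, 14 ; 0/7/6/14/12/15
#1 xor  $2, $2, $0 ; 0/7/6/14/12/15
#2 bne  $0, $5, L5 ; 0/7/6/14/12/15 ; →target
#3 andi  $4, $0, 6 ; 0/7/6/14/0/15
#5 and  $1, $5, $2 ; 0/6/6/14/0/15
#6 bne  $5, $4, L9 ; 0/6/6/14/0/15 ; →target
#7 add  $1, $1, $3 ; 0/20/6/14/0/15
#9 ori   $4, $5, 10 ; 0/20/6/14/15/15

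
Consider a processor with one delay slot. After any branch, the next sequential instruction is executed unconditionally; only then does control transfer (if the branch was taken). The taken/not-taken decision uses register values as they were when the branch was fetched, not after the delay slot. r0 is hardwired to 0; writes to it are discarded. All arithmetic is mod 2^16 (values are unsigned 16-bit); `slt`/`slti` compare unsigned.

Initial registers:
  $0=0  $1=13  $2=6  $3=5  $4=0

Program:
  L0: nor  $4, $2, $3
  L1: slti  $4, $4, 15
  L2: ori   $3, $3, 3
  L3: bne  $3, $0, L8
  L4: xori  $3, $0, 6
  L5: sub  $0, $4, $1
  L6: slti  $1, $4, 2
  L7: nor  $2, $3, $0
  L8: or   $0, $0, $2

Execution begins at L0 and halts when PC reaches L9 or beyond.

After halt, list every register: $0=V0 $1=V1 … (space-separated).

$0=0 $1=13 $2=6 $3=6 $4=0

  step pc=0: nor  $4, $2, $3  regs=(0,13,6,5,65528)
  step pc=1: slti  $4, $4, 15  regs=(0,13,6,5,0)
  step pc=2: ori   $3, $3, 3  regs=(0,13,6,7,0)
  step pc=3: bne  $3, $0, L8  cond=T  regs=(0,13,6,7,0)
  step pc=4: xori  $3, $0, 6  regs=(0,13,6,6,0)
  step pc=8: or   $0, $0, $2  regs=(0,13,6,6,0)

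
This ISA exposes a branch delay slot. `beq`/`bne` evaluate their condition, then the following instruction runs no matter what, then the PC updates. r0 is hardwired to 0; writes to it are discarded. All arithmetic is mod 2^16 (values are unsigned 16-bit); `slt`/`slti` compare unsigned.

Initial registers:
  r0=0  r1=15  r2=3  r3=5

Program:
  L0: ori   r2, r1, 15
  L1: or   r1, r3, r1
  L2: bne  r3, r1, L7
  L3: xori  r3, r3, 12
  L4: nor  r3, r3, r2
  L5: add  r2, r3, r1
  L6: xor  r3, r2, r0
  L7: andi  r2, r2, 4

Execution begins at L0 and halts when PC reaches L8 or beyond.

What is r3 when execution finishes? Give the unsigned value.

[0] ori   r2, r1, 15  →  {r0:0, r1:15, r2:15, r3:5}
[1] or   r1, r3, r1  →  {r0:0, r1:15, r2:15, r3:5}
[2] bne  r3, r1, L7  →  {r0:0, r1:15, r2:15, r3:5}  ⟨branch taken⟩
[3] xori  r3, r3, 12  →  {r0:0, r1:15, r2:15, r3:9}
[7] andi  r2, r2, 4  →  {r0:0, r1:15, r2:4, r3:9}

9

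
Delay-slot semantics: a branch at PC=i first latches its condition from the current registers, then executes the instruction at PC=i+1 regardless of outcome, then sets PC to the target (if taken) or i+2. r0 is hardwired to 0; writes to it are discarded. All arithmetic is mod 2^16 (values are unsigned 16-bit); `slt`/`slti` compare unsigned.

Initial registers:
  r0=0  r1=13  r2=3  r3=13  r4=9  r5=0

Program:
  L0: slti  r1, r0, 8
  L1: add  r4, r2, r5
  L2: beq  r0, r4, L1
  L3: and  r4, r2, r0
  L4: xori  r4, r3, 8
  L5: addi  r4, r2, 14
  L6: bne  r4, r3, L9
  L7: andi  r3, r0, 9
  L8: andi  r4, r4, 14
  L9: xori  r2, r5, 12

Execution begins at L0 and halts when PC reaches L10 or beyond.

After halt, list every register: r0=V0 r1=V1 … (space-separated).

[0] slti  r1, r0, 8  →  {r0:0, r1:1, r2:3, r3:13, r4:9, r5:0}
[1] add  r4, r2, r5  →  {r0:0, r1:1, r2:3, r3:13, r4:3, r5:0}
[2] beq  r0, r4, L1  →  {r0:0, r1:1, r2:3, r3:13, r4:3, r5:0}  ⟨branch fallthrough⟩
[3] and  r4, r2, r0  →  {r0:0, r1:1, r2:3, r3:13, r4:0, r5:0}
[4] xori  r4, r3, 8  →  {r0:0, r1:1, r2:3, r3:13, r4:5, r5:0}
[5] addi  r4, r2, 14  →  {r0:0, r1:1, r2:3, r3:13, r4:17, r5:0}
[6] bne  r4, r3, L9  →  {r0:0, r1:1, r2:3, r3:13, r4:17, r5:0}  ⟨branch taken⟩
[7] andi  r3, r0, 9  →  {r0:0, r1:1, r2:3, r3:0, r4:17, r5:0}
[9] xori  r2, r5, 12  →  {r0:0, r1:1, r2:12, r3:0, r4:17, r5:0}

r0=0 r1=1 r2=12 r3=0 r4=17 r5=0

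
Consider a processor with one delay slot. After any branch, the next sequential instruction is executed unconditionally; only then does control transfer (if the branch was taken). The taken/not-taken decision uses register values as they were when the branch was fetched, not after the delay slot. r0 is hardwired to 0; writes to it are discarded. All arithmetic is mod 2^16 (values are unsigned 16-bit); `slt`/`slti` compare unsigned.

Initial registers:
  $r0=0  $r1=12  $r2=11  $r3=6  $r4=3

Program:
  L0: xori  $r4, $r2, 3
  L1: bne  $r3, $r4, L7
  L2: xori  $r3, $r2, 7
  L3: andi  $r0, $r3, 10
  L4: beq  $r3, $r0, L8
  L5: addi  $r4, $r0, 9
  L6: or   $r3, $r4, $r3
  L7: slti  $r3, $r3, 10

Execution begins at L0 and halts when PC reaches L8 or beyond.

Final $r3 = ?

0

[0] xori  $r4, $r2, 3  →  {$r0:0, $r1:12, $r2:11, $r3:6, $r4:8}
[1] bne  $r3, $r4, L7  →  {$r0:0, $r1:12, $r2:11, $r3:6, $r4:8}  ⟨branch taken⟩
[2] xori  $r3, $r2, 7  →  {$r0:0, $r1:12, $r2:11, $r3:12, $r4:8}
[7] slti  $r3, $r3, 10  →  {$r0:0, $r1:12, $r2:11, $r3:0, $r4:8}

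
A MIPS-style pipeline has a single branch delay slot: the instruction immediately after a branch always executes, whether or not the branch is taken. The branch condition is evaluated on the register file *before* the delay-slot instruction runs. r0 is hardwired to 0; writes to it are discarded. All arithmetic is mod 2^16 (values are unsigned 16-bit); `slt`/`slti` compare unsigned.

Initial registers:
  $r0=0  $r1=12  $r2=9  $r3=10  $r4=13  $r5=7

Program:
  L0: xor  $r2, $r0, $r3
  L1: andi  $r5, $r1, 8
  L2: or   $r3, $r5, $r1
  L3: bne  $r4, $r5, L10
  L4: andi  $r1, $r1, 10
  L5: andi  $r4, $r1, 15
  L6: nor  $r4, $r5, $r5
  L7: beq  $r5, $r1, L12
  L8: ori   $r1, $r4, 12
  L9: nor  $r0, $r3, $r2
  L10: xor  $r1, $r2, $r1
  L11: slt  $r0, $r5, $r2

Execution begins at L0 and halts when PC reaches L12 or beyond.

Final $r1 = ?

2

PC=0  xor  $r2, $r0, $r3     | $r0=0 $r1=12 $r2=10 $r3=10 $r4=13 $r5=7
PC=1  andi  $r5, $r1, 8      | $r0=0 $r1=12 $r2=10 $r3=10 $r4=13 $r5=8
PC=2  or   $r3, $r5, $r1     | $r0=0 $r1=12 $r2=10 $r3=12 $r4=13 $r5=8
PC=3  bne  $r4, $r5, L10     | $r0=0 $r1=12 $r2=10 $r3=12 $r4=13 $r5=8  [TAKEN]
PC=4  andi  $r1, $r1, 10     | $r0=0 $r1=8 $r2=10 $r3=12 $r4=13 $r5=8
PC=10 xor  $r1, $r2, $r1     | $r0=0 $r1=2 $r2=10 $r3=12 $r4=13 $r5=8
PC=11 slt  $r0, $r5, $r2     | $r0=0 $r1=2 $r2=10 $r3=12 $r4=13 $r5=8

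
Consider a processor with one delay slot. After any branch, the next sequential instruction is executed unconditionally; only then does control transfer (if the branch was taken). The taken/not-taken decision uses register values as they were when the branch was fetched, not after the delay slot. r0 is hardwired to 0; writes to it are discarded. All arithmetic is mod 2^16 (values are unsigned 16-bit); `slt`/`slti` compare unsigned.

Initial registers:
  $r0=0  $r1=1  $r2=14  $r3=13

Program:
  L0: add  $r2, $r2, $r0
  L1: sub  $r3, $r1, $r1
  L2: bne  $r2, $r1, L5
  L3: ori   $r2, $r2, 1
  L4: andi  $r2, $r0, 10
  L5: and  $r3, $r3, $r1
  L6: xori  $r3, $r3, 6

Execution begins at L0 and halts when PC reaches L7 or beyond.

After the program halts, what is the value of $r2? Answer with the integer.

15

  step pc=0: add  $r2, $r2, $r0  regs=(0,1,14,13)
  step pc=1: sub  $r3, $r1, $r1  regs=(0,1,14,0)
  step pc=2: bne  $r2, $r1, L5  cond=T  regs=(0,1,14,0)
  step pc=3: ori   $r2, $r2, 1  regs=(0,1,15,0)
  step pc=5: and  $r3, $r3, $r1  regs=(0,1,15,0)
  step pc=6: xori  $r3, $r3, 6  regs=(0,1,15,6)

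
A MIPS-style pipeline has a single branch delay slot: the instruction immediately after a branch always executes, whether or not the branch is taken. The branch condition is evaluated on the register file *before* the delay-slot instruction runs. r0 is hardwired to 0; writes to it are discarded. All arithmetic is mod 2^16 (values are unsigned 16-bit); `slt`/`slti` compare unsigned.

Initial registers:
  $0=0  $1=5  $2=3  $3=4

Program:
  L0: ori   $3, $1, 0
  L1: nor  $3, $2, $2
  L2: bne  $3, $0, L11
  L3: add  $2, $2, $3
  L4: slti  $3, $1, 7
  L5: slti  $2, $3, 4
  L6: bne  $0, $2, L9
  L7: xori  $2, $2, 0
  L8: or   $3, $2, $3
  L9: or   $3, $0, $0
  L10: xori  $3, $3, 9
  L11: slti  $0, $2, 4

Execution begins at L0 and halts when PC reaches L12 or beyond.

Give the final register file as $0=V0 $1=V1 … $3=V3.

PC=0  ori   $3, $1, 0        | $0=0 $1=5 $2=3 $3=5
PC=1  nor  $3, $2, $2        | $0=0 $1=5 $2=3 $3=65532
PC=2  bne  $3, $0, L11       | $0=0 $1=5 $2=3 $3=65532  [TAKEN]
PC=3  add  $2, $2, $3        | $0=0 $1=5 $2=65535 $3=65532
PC=11 slti  $0, $2, 4        | $0=0 $1=5 $2=65535 $3=65532

$0=0 $1=5 $2=65535 $3=65532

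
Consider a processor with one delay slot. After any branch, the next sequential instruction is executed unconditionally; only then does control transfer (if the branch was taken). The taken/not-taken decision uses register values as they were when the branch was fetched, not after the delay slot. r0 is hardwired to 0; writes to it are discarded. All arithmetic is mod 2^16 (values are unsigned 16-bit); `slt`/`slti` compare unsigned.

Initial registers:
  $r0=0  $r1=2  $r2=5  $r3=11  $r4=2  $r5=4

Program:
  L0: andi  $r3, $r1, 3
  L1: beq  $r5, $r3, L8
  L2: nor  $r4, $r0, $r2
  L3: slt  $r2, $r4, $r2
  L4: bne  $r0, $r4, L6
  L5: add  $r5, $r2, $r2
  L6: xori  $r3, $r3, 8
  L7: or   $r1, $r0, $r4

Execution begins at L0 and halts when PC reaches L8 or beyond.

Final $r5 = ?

0

PC=0  andi  $r3, $r1, 3      | $r0=0 $r1=2 $r2=5 $r3=2 $r4=2 $r5=4
PC=1  beq  $r5, $r3, L8      | $r0=0 $r1=2 $r2=5 $r3=2 $r4=2 $r5=4  [not taken]
PC=2  nor  $r4, $r0, $r2     | $r0=0 $r1=2 $r2=5 $r3=2 $r4=65530 $r5=4
PC=3  slt  $r2, $r4, $r2     | $r0=0 $r1=2 $r2=0 $r3=2 $r4=65530 $r5=4
PC=4  bne  $r0, $r4, L6      | $r0=0 $r1=2 $r2=0 $r3=2 $r4=65530 $r5=4  [TAKEN]
PC=5  add  $r5, $r2, $r2     | $r0=0 $r1=2 $r2=0 $r3=2 $r4=65530 $r5=0
PC=6  xori  $r3, $r3, 8      | $r0=0 $r1=2 $r2=0 $r3=10 $r4=65530 $r5=0
PC=7  or   $r1, $r0, $r4     | $r0=0 $r1=65530 $r2=0 $r3=10 $r4=65530 $r5=0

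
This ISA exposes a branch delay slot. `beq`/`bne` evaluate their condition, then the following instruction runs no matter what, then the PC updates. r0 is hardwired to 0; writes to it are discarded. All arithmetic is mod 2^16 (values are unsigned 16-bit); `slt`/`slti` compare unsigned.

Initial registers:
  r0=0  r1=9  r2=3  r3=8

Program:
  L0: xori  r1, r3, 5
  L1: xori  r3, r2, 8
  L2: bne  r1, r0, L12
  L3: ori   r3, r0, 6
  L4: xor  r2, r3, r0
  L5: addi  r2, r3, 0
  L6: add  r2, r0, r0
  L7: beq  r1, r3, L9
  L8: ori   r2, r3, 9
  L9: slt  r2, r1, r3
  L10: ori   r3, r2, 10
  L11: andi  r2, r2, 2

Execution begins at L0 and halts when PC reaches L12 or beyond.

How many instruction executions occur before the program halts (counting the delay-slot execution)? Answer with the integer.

  step pc=0: xori  r1, r3, 5  regs=(0,13,3,8)
  step pc=1: xori  r3, r2, 8  regs=(0,13,3,11)
  step pc=2: bne  r1, r0, L12  cond=T  regs=(0,13,3,11)
  step pc=3: ori   r3, r0, 6  regs=(0,13,3,6)

4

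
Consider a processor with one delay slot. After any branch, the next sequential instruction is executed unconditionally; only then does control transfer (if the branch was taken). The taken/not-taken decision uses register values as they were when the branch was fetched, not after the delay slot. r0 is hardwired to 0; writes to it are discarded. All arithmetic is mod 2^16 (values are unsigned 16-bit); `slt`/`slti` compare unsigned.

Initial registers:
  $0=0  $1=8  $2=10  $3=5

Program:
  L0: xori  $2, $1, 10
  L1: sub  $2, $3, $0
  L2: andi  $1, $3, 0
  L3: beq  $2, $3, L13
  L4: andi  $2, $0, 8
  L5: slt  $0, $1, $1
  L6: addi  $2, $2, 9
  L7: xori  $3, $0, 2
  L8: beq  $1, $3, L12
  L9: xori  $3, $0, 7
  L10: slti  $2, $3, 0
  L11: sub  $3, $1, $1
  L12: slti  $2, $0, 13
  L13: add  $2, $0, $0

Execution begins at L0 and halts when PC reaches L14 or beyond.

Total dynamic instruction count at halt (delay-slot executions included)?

6

#0 xori  $2, $1, 10 ; 0/8/2/5
#1 sub  $2, $3, $0 ; 0/8/5/5
#2 andi  $1, $3, 0 ; 0/0/5/5
#3 beq  $2, $3, L13 ; 0/0/5/5 ; →target
#4 andi  $2, $0, 8 ; 0/0/0/5
#13 add  $2, $0, $0 ; 0/0/0/5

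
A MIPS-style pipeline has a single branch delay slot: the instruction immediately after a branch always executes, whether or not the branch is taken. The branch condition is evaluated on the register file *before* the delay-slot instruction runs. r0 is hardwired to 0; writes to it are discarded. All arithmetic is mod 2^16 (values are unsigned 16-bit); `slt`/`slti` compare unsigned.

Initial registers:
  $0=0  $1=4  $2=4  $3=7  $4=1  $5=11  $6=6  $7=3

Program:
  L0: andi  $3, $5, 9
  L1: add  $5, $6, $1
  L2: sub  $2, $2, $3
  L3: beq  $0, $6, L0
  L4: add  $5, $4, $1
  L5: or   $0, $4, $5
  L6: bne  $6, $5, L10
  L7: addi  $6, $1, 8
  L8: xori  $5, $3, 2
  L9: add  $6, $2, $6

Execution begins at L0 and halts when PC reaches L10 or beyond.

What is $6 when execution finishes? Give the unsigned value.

12

#0 andi  $3, $5, 9 ; 0/4/4/9/1/11/6/3
#1 add  $5, $6, $1 ; 0/4/4/9/1/10/6/3
#2 sub  $2, $2, $3 ; 0/4/65531/9/1/10/6/3
#3 beq  $0, $6, L0 ; 0/4/65531/9/1/10/6/3 ; →fallthru
#4 add  $5, $4, $1 ; 0/4/65531/9/1/5/6/3
#5 or   $0, $4, $5 ; 0/4/65531/9/1/5/6/3
#6 bne  $6, $5, L10 ; 0/4/65531/9/1/5/6/3 ; →target
#7 addi  $6, $1, 8 ; 0/4/65531/9/1/5/12/3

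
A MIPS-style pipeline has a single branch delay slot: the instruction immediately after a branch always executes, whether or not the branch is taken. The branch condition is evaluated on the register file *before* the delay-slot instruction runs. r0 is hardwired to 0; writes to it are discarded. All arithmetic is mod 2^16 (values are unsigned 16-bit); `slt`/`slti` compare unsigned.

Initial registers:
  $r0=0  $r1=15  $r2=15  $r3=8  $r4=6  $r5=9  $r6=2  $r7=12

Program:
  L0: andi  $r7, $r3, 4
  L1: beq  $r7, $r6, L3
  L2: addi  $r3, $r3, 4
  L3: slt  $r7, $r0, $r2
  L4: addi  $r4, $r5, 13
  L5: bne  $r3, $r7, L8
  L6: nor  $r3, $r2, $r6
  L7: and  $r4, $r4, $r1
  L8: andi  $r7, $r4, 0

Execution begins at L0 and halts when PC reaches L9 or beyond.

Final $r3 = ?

65520

  step pc=0: andi  $r7, $r3, 4  regs=(0,15,15,8,6,9,2,0)
  step pc=1: beq  $r7, $r6, L3  cond=F  regs=(0,15,15,8,6,9,2,0)
  step pc=2: addi  $r3, $r3, 4  regs=(0,15,15,12,6,9,2,0)
  step pc=3: slt  $r7, $r0, $r2  regs=(0,15,15,12,6,9,2,1)
  step pc=4: addi  $r4, $r5, 13  regs=(0,15,15,12,22,9,2,1)
  step pc=5: bne  $r3, $r7, L8  cond=T  regs=(0,15,15,12,22,9,2,1)
  step pc=6: nor  $r3, $r2, $r6  regs=(0,15,15,65520,22,9,2,1)
  step pc=8: andi  $r7, $r4, 0  regs=(0,15,15,65520,22,9,2,0)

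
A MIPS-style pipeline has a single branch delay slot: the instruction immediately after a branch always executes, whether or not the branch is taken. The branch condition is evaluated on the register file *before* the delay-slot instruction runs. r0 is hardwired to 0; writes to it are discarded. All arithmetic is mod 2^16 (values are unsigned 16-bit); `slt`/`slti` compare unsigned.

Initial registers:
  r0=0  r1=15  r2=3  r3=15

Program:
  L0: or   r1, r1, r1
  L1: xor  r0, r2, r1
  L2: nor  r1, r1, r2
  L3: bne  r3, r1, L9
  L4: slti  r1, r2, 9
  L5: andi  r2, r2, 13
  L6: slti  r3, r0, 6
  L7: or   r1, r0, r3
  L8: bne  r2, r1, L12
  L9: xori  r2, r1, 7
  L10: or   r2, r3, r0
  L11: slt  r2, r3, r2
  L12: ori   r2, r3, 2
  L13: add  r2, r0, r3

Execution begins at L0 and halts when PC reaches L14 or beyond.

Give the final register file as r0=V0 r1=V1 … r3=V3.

r0=0 r1=1 r2=15 r3=15

  step pc=0: or   r1, r1, r1  regs=(0,15,3,15)
  step pc=1: xor  r0, r2, r1  regs=(0,15,3,15)
  step pc=2: nor  r1, r1, r2  regs=(0,65520,3,15)
  step pc=3: bne  r3, r1, L9  cond=T  regs=(0,65520,3,15)
  step pc=4: slti  r1, r2, 9  regs=(0,1,3,15)
  step pc=9: xori  r2, r1, 7  regs=(0,1,6,15)
  step pc=10: or   r2, r3, r0  regs=(0,1,15,15)
  step pc=11: slt  r2, r3, r2  regs=(0,1,0,15)
  step pc=12: ori   r2, r3, 2  regs=(0,1,15,15)
  step pc=13: add  r2, r0, r3  regs=(0,1,15,15)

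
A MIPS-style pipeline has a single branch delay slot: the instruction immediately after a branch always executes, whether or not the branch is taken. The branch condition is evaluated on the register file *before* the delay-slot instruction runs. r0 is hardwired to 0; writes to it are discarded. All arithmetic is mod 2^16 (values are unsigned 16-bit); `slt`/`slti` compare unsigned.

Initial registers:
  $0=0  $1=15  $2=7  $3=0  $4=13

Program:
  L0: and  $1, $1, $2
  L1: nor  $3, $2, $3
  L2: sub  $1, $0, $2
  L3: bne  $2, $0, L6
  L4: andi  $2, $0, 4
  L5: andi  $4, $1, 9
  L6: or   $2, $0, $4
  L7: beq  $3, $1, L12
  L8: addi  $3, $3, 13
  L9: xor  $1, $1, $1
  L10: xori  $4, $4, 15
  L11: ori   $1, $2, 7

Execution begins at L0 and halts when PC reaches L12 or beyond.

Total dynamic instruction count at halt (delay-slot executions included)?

[0] and  $1, $1, $2  →  {$0:0, $1:7, $2:7, $3:0, $4:13}
[1] nor  $3, $2, $3  →  {$0:0, $1:7, $2:7, $3:65528, $4:13}
[2] sub  $1, $0, $2  →  {$0:0, $1:65529, $2:7, $3:65528, $4:13}
[3] bne  $2, $0, L6  →  {$0:0, $1:65529, $2:7, $3:65528, $4:13}  ⟨branch taken⟩
[4] andi  $2, $0, 4  →  {$0:0, $1:65529, $2:0, $3:65528, $4:13}
[6] or   $2, $0, $4  →  {$0:0, $1:65529, $2:13, $3:65528, $4:13}
[7] beq  $3, $1, L12  →  {$0:0, $1:65529, $2:13, $3:65528, $4:13}  ⟨branch fallthrough⟩
[8] addi  $3, $3, 13  →  {$0:0, $1:65529, $2:13, $3:5, $4:13}
[9] xor  $1, $1, $1  →  {$0:0, $1:0, $2:13, $3:5, $4:13}
[10] xori  $4, $4, 15  →  {$0:0, $1:0, $2:13, $3:5, $4:2}
[11] ori   $1, $2, 7  →  {$0:0, $1:15, $2:13, $3:5, $4:2}

11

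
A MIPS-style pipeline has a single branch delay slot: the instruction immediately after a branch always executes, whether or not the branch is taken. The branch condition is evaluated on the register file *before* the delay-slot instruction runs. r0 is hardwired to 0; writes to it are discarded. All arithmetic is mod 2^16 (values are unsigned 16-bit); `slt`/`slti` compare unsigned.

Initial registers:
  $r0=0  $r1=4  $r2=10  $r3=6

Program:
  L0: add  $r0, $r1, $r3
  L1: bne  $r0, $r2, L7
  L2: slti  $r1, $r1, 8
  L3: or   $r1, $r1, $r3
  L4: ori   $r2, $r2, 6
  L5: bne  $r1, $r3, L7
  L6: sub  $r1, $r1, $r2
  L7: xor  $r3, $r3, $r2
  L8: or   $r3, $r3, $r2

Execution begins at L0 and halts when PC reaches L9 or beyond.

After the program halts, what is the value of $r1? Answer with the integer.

#0 add  $r0, $r1, $r3 ; 0/4/10/6
#1 bne  $r0, $r2, L7 ; 0/4/10/6 ; →target
#2 slti  $r1, $r1, 8 ; 0/1/10/6
#7 xor  $r3, $r3, $r2 ; 0/1/10/12
#8 or   $r3, $r3, $r2 ; 0/1/10/14

1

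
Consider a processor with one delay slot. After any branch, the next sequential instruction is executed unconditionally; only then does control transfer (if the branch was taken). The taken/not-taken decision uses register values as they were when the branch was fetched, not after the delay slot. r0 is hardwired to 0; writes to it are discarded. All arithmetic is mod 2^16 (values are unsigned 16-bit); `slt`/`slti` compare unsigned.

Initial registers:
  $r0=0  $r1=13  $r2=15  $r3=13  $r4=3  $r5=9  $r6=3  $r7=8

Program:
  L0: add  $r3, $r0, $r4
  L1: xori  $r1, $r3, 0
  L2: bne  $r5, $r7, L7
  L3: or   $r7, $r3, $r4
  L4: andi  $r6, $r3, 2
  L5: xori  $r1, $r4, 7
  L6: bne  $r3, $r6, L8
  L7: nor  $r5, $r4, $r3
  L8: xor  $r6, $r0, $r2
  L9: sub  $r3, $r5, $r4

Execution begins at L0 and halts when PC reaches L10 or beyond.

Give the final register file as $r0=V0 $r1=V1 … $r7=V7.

$r0=0 $r1=3 $r2=15 $r3=65529 $r4=3 $r5=65532 $r6=15 $r7=3

  step pc=0: add  $r3, $r0, $r4  regs=(0,13,15,3,3,9,3,8)
  step pc=1: xori  $r1, $r3, 0  regs=(0,3,15,3,3,9,3,8)
  step pc=2: bne  $r5, $r7, L7  cond=T  regs=(0,3,15,3,3,9,3,8)
  step pc=3: or   $r7, $r3, $r4  regs=(0,3,15,3,3,9,3,3)
  step pc=7: nor  $r5, $r4, $r3  regs=(0,3,15,3,3,65532,3,3)
  step pc=8: xor  $r6, $r0, $r2  regs=(0,3,15,3,3,65532,15,3)
  step pc=9: sub  $r3, $r5, $r4  regs=(0,3,15,65529,3,65532,15,3)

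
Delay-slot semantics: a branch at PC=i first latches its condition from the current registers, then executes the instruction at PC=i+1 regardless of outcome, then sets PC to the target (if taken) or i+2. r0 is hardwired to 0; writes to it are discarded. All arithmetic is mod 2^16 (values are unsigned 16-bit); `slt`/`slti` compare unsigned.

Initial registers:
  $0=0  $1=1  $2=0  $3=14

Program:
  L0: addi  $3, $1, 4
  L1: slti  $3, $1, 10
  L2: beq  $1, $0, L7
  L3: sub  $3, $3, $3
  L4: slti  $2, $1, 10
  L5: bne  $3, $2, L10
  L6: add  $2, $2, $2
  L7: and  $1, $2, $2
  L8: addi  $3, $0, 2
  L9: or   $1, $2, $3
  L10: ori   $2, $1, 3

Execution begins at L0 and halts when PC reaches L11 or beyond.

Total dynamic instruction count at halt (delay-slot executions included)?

#0 addi  $3, $1, 4 ; 0/1/0/5
#1 slti  $3, $1, 10 ; 0/1/0/1
#2 beq  $1, $0, L7 ; 0/1/0/1 ; →fallthru
#3 sub  $3, $3, $3 ; 0/1/0/0
#4 slti  $2, $1, 10 ; 0/1/1/0
#5 bne  $3, $2, L10 ; 0/1/1/0 ; →target
#6 add  $2, $2, $2 ; 0/1/2/0
#10 ori   $2, $1, 3 ; 0/1/3/0

8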